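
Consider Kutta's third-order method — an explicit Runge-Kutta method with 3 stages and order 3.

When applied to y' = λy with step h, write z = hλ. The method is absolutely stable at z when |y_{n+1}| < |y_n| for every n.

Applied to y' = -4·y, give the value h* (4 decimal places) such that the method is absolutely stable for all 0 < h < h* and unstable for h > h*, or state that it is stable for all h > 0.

(-2.5127,0); λ=-4 ⇒ h* = 0.6282.

On y'=λy, z=hλ:
  order 3, 3-stage ⇒ R(z)=1+z+z^2/2+z^3/6
  (e.g. R(-1.09)=0.28821, |R|=0.28821)

Solve |R(x)|<1 on ℝ⁻.
x=-1.09: |R|=0.2882
|R(-1.94)|=0.2751 |R(-1.22)|=0.2216 |R(-0.96)|=0.3533
Bisect:
  x_lo=-2.9251 |R|=1.8182  x_hi=-0.1470 |R|=0.8633
  mid=-1.53602 |R|=0.03966 →hi
  mid=-2.23054 |R|=0.59250 →hi
  mid=-2.57781 |R|=1.11023 →lo
  mid=-2.40418 |R|=0.83019 →hi
  mid=-2.49099 |R|=0.96459 →hi
  mid=-2.53440 |R|=1.03596 →lo
  mid=-2.51270 |R|=0.99992 →hi
  mid=-2.52355 |R|=1.01785 →lo
  mid=-2.51812 |R|=1.00886 →lo
  ...
  [-2.51287,-2.51270] ⇒ x*=-2.5127
Stable set (-2.5127, 0).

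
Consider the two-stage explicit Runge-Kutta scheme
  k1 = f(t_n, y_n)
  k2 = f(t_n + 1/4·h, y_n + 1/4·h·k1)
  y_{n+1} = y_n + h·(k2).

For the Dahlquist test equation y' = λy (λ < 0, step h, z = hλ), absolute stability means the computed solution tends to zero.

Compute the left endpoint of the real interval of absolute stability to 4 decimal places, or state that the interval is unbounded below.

Test eqn y'=λy, z=hλ:
  k1=λy_n ⇒ h·k1=z·y_n;  k2=λ(1+1/4z)y_n ⇒ h·k2=z(1+1/4z)y_n
  y_{n+1}/y_n = 1 + z(1+1/4z) = 1 + z + 1/4z²
  Hence R(z) = 1 + z + 1/4z².

Need |R(x)|<1, x<0.
x=-1.59: |R|=0.0420
R=1: x+1/4x²=0 ⇒ x=−4=-4.0000; min R=1−1/(4·1/4)=0.0000>−1
Confirm numerically:
  x=-3.699: |R|=0.72165 <1
  x=-2.508: |R|=0.06452 <1
  x=-2.385: |R|=0.03706 <1
  x=-4.385: |R|=1.42206 >1
  x=-4.333: |R|=1.36072 >1
  x=-4.119: |R|=1.12254 >1
Stable set (-4.0000, 0).

z* = -4.0000.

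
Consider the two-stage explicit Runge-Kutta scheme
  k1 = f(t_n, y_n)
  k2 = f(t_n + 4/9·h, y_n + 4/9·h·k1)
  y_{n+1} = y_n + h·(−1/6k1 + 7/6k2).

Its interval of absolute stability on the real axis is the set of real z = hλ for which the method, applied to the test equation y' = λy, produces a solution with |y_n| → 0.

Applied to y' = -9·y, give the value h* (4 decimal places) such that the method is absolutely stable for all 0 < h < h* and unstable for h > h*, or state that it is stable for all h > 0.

(-1.9286,0); λ=-9 ⇒ h* = (27/14)/9 = 0.2143.

Set f=λy, z=hλ:
  k1=λy_n ⇒ h·k1=z·y_n;  k2=λ(1+4/9z)y_n ⇒ h·k2=z(1+4/9z)y_n
  y_{n+1}/y_n = 1 − 1/6z + 7/6z(1+4/9z) = 1 + z + 14/27z²
  Hence R(z) = 1 + z + 14/27z².

Need |R(x)|<1, x<0.
x=-1.07: |R|=0.5237
R=1: x+14/27x²=0 ⇒ x=−27/14=-1.9286; min R=1−1/(4·14/27)=0.5179>−1
Confirm numerically:
  x=-1.815: |R|=0.89312 <1
  x=-1.800: |R|=0.88000 <1
  x=-1.374: |R|=0.60490 <1
  x=-2.337: |R|=1.49492 >1
  x=-2.032: |R|=1.10898 >1
Stable set (-1.9286, 0).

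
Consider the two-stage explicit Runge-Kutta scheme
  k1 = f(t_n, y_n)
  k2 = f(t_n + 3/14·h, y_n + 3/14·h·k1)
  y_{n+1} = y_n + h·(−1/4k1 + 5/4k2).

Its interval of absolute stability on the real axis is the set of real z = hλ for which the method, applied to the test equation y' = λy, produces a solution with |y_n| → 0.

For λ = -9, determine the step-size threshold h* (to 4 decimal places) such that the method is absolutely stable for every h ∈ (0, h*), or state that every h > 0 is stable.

Set f=λy, z=hλ:
  k1=λy_n ⇒ h·k1=z·y_n;  k2=λ(1+3/14z)y_n ⇒ h·k2=z(1+3/14z)y_n
  y_{n+1}/y_n = 1 − 1/4z + 5/4z(1+3/14z) = 1 + z + 15/56z²
  R(z) = 1 + z + 15/56z².

Solve |R(x)|<1 on ℝ⁻.
x=-1.69: |R|=0.0750
R=1: x+15/56x²=0 ⇒ x=−56/15=-3.7333; min R=1−1/(4·15/56)=0.0667>−1
Confirm numerically:
  x=-2.663: |R|=0.23653 <1
  x=-2.266: |R|=0.10938 <1
  x=-2.097: |R|=0.08088 <1
  x=-4.023: |R|=1.31214 >1
  x=-3.896: |R|=1.16975 >1
So |R|<1 on (-3.7333, 0).

(-3.7333,0); λ=-9 ⇒ h* = (56/15)/9 = 0.4148.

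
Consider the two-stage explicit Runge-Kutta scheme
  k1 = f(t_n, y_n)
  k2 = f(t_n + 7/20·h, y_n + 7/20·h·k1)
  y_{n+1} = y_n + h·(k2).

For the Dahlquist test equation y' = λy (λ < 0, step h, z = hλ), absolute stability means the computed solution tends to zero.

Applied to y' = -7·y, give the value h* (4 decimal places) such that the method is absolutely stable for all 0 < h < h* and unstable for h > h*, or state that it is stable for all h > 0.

(-2.8571,0); λ=-7 ⇒ h* = (20/7)/7 = 0.4082.

On y'=λy, z=hλ:
  k1=λy_n ⇒ h·k1=z·y_n;  k2=λ(1+7/20z)y_n ⇒ h·k2=z(1+7/20z)y_n
  y_{n+1}/y_n = 1 + z(1+7/20z) = 1 + z + 7/20z²
  ⇒ R(z) = 1 + z + 7/20z².

Solve |R(x)|<1 on ℝ⁻.
x=-0.64: |R|=0.5034
R=1: x+7/20x²=0 ⇒ x=−20/7=-2.8571; min R=1−1/(4·7/20)=0.2857>−1
Confirm numerically:
  x=-2.301: |R|=0.55211 <1
  x=-1.605: |R|=0.29661 <1
  x=-1.441: |R|=0.28577 <1
  x=-1.192: |R|=0.30530 <1
  x=-3.430: |R|=1.68771 >1
  x=-3.103: |R|=1.26701 >1
Interval (-2.8571, 0).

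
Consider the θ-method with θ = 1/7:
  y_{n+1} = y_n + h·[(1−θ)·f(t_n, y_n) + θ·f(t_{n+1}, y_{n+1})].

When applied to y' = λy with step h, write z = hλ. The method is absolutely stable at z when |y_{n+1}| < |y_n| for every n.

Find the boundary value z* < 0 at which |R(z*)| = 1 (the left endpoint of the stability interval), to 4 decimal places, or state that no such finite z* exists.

left endpoint -2.8000.

On y'=λy, z=hλ:
  y_{n+1} = y_n + z·[6/7·y_n + 1/7·y_{n+1}] ⇒ (1 − 1/7z)y_{n+1} = (1 + 6/7z)y_n
  R(z) = (1 + 6/7z)/(1 − 1/7z).

Find x<0 with |R(x)|<1.
x=-0.78: |R|=0.2982
R=−1: 1+6/7x = −1+1/7x ⇒ -5/7x=2 ⇒ x=2/(-5/7)=-2.8000
Confirm numerically:
  x=-2.509: |R|=0.84699 <1
  x=-1.709: |R|=0.37364 <1
  x=-1.256: |R|=0.06492 <1
  x=-3.292: |R|=1.23902 >1
  x=-3.054: |R|=1.12632 >1
Interval (-2.8000, 0).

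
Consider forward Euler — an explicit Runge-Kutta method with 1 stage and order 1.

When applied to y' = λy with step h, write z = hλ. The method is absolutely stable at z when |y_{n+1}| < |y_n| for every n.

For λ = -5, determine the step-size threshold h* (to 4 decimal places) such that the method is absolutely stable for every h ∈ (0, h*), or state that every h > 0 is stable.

Test eqn y'=λy, z=hλ:
  order 1, 1-stage ⇒ R(z)=1+z
  (e.g. R(-1.22)=-0.22000, |R|=0.22000)

Find x<0 with |R(x)|<1.
x=-1.22: |R|=0.2200
|R(-2.15)|=1.1500 |R(-2.03)|=1.0300 |R(-0.52)|=0.4800
Bisect:
  x_lo=-2.5820 |R|=1.5820  x_hi=-0.2669 |R|=0.7331
  mid=-1.42446 |R|=0.42446 →hi
  mid=-2.00324 |R|=1.00324 →lo
  mid=-1.71385 |R|=0.71385 →hi
  mid=-1.85855 |R|=0.85855 →hi
  mid=-1.93090 |R|=0.93090 →hi
  mid=-1.96707 |R|=0.96707 →hi
  mid=-1.98516 |R|=0.98516 →hi
  mid=-1.99420 |R|=0.99420 →hi
  ...
  [-2.00013,-1.99999] ⇒ x*=-2.0000
So |R|<1 on (-2.0000, 0).

(-2.0000,0); λ=-5 ⇒ h* = 0.4000.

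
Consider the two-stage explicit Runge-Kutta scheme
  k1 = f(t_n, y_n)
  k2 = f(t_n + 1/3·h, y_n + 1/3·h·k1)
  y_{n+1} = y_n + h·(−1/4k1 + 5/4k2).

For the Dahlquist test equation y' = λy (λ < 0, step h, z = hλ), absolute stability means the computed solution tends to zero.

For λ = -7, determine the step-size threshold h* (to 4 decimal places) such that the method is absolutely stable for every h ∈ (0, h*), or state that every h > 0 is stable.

With y'=λy (z=hλ):
  k1=λy_n ⇒ h·k1=z·y_n;  k2=λ(1+1/3z)y_n ⇒ h·k2=z(1+1/3z)y_n
  y_{n+1}/y_n = 1 − 1/4z + 5/4z(1+1/3z) = 1 + z + 5/12z²
  so R(z) = 1 + z + 5/12z².

Find x<0 with |R(x)|<1.
x=-1.43: |R|=0.4220
R=1: x+5/12x²=0 ⇒ x=−12/5=-2.4000; min R=1−1/(4·5/12)=0.4000>−1
Confirm numerically:
  x=-1.757: |R|=0.52927 <1
  x=-1.428: |R|=0.42166 <1
  x=-1.266: |R|=0.40182 <1
  x=-2.904: |R|=1.60984 >1
  x=-2.490: |R|=1.09338 >1
Interval (-2.4000, 0).

(-2.4000,0); λ=-7 ⇒ h* = (12/5)/7 = 0.3429.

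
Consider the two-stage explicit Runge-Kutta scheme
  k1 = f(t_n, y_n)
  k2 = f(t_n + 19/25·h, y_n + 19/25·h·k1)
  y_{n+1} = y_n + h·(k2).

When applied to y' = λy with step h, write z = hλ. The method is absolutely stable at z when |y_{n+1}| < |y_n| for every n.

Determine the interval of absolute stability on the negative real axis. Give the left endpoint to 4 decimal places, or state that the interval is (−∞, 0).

z∈(-1.3158,0).

Test eqn y'=λy, z=hλ:
  k1=λy_n ⇒ h·k1=z·y_n;  k2=λ(1+19/25z)y_n ⇒ h·k2=z(1+19/25z)y_n
  y_{n+1}/y_n = 1 + z(1+19/25z) = 1 + z + 19/25z²
  Hence R(z) = 1 + z + 19/25z².

Boundary: |R(x)|=1, x<0.
x=-1.64: |R|=1.4041
R=1: x+19/25x²=0 ⇒ x=−25/19=-1.3158; min R=1−1/(4·19/25)=0.6711>−1
Confirm numerically:
  x=-1.037: |R|=0.78028 <1
  x=-0.651: |R|=0.67109 <1
  x=-0.570: |R|=0.67692 <1
  x=-1.698: |R|=1.49324 >1
  x=-1.692: |R|=1.48378 >1
Stable set (-1.3158, 0).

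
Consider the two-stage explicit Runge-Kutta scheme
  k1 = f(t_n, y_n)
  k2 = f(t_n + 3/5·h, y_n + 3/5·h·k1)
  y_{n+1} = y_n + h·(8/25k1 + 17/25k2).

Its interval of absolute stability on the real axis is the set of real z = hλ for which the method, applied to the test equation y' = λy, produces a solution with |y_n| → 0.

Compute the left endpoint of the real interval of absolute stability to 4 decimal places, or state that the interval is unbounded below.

On y'=λy, z=hλ:
  k1=λy_n ⇒ h·k1=z·y_n;  k2=λ(1+3/5z)y_n ⇒ h·k2=z(1+3/5z)y_n
  y_{n+1}/y_n = 1 + 8/25z + 17/25z(1+3/5z) = 1 + z + 51/125z²
  ⇒ R(z) = 1 + z + 51/125z².

Find x<0 with |R(x)|<1.
x=-0.34: |R|=0.7072
R=1: x+51/125x²=0 ⇒ x=−125/51=-2.4510; min R=1−1/(4·51/125)=0.3873>−1
Confirm numerically:
  x=-2.177: |R|=0.75665 <1
  x=-1.828: |R|=0.53537 <1
  x=-1.198: |R|=0.38756 <1
  x=-2.888: |R|=1.51494 >1
  x=-2.882: |R|=1.50682 >1
Stable set (-2.4510, 0).

z* = -2.4510.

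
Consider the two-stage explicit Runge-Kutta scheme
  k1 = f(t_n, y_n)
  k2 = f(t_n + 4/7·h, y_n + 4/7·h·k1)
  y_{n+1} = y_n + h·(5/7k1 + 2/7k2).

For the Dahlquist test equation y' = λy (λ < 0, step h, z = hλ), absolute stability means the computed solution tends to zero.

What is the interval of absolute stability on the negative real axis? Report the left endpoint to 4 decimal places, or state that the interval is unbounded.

With y'=λy (z=hλ):
  k1=λy_n ⇒ h·k1=z·y_n;  k2=λ(1+4/7z)y_n ⇒ h·k2=z(1+4/7z)y_n
  y_{n+1}/y_n = 1 + 5/7z + 2/7z(1+4/7z) = 1 + z + 8/49z²
  R(z) = 1 + z + 8/49z².

Boundary: |R(x)|=1, x<0.
x=-1.06: |R|=0.1234
R=1: x+8/49x²=0 ⇒ x=−49/8=-6.1250; min R=1−1/(4·8/49)=-0.5312>−1
Confirm numerically:
  x=-4.686: |R|=0.10092 <1
  x=-4.017: |R|=0.38250 <1
  x=-2.811: |R|=0.52092 <1
  x=-6.594: |R|=1.50491 >1
  x=-6.496: |R|=1.39347 >1
  x=-6.327: |R|=1.20866 >1
Interval (-6.1250, 0).

z∈(-6.1250,0).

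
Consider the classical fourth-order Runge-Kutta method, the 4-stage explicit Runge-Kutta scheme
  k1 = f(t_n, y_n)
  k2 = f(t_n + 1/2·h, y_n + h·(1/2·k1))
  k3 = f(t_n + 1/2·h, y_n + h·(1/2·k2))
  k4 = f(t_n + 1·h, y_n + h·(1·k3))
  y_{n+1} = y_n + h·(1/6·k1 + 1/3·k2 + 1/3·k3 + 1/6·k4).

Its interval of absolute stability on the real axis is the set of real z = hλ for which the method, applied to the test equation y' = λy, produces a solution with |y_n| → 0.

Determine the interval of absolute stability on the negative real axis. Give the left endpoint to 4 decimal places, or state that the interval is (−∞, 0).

(-2.7853, 0).

On y'=λy, z=hλ:
  order 4, 4-stage ⇒ R(z)=1+z+z^2/2+z^3/6+z^4/24
  (e.g. R(-1.07)=0.35289, |R|=0.35289)

Solve |R(x)|<1 on ℝ⁻.
x=-1.07: |R|=0.3529
|R(-3.1)|=1.5878 |R(-2.79)|=1.0071 |R(-2.54)|=0.6889
Bisect:
  x_lo=-3.6733 |R|=3.3987  x_hi=-0.1206 |R|=0.8864
  mid=-1.89699 |R|=0.30412 →hi
  mid=-2.78516 |R|=0.99980 →hi
  mid=-3.22925 |R|=1.90332 →lo
  mid=-3.00721 |R|=1.38948 →lo
  mid=-2.89618 |R|=1.18047 →lo
  mid=-2.84067 |R|=1.08676 →lo
  mid=-2.81292 |R|=1.04245 →lo
  mid=-2.79904 |R|=1.02092 →lo
  mid=-2.79210 |R|=1.01031 →lo
  mid=-2.78863 |R|=1.00504 →lo
  ...
  [-2.78538,-2.78516] ⇒ x*=-2.7853
So |R|<1 on (-2.7853, 0).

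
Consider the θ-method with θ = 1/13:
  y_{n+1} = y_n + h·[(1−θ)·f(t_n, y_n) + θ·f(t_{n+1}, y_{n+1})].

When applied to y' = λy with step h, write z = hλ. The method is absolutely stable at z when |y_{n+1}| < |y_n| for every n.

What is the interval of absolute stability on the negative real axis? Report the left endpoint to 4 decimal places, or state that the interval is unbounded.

Test eqn y'=λy, z=hλ:
  y_{n+1} = y_n + z·[12/13·y_n + 1/13·y_{n+1}] ⇒ (1 − 1/13z)y_{n+1} = (1 + 12/13z)y_n
  so R(z) = (1 + 12/13z)/(1 − 1/13z).

Boundary: |R(x)|=1, x<0.
x=-1.68: |R|=0.4877
R=−1: 1+12/13x = −1+1/13x ⇒ -11/13x=2 ⇒ x=2/(-11/13)=-2.3636
Confirm numerically:
  x=-2.006: |R|=0.73784 <1
  x=-1.414: |R|=0.27529 <1
  x=-1.237: |R|=0.12952 <1
  x=-2.960: |R|=1.41103 >1
  x=-2.809: |R|=1.30989 >1
  x=-2.714: |R|=1.24526 >1
Interval (-2.3636, 0).

(-2.3636, 0).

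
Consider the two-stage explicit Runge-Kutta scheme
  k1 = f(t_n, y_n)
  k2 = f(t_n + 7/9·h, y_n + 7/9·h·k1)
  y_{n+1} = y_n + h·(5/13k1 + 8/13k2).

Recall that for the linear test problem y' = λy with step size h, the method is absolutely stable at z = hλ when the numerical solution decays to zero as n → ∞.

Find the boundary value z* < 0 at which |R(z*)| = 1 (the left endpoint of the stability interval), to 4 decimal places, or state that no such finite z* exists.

left endpoint -2.0893.

With y'=λy (z=hλ):
  k1=λy_n ⇒ h·k1=z·y_n;  k2=λ(1+7/9z)y_n ⇒ h·k2=z(1+7/9z)y_n
  y_{n+1}/y_n = 1 + 5/13z + 8/13z(1+7/9z) = 1 + z + 56/117z²
  ⇒ R(z) = 1 + z + 56/117z².

Solve |R(x)|<1 on ℝ⁻.
x=-0.81: |R|=0.5040
R=1: x+56/117x²=0 ⇒ x=−117/56=-2.0893; min R=1−1/(4·56/117)=0.4777>−1
Confirm numerically:
  x=-1.780: |R|=0.73650 <1
  x=-1.467: |R|=0.56306 <1
  x=-1.389: |R|=0.53444 <1
  x=-0.850: |R|=0.49581 <1
  x=-2.405: |R|=1.36342 >1
  x=-2.243: |R|=1.16502 >1
  x=-2.132: |R|=1.04359 >1
Stable set (-2.0893, 0).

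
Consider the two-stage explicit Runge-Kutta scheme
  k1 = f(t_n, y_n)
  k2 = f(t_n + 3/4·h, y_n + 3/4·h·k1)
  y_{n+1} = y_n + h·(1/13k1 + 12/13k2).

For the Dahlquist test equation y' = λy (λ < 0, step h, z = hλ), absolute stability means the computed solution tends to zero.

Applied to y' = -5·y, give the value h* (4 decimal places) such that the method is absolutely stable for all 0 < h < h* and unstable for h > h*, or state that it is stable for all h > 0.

(-1.4444,0); λ=-5 ⇒ h* = (13/9)/5 = 0.2889.

On y'=λy, z=hλ:
  k1=λy_n ⇒ h·k1=z·y_n;  k2=λ(1+3/4z)y_n ⇒ h·k2=z(1+3/4z)y_n
  y_{n+1}/y_n = 1 + 1/13z + 12/13z(1+3/4z) = 1 + z + 9/13z²
  Hence R(z) = 1 + z + 9/13z².

Find x<0 with |R(x)|<1.
x=-0.98: |R|=0.6849
R=1: x+9/13x²=0 ⇒ x=−13/9=-1.4444; min R=1−1/(4·9/13)=0.6389>−1
Confirm numerically:
  x=-1.339: |R|=0.90225 <1
  x=-1.277: |R|=0.85197 <1
  x=-0.939: |R|=0.67142 <1
  x=-0.640: |R|=0.64357 <1
  x=-1.997: |R|=1.76393 >1
  x=-1.982: |R|=1.73761 >1
Interval (-1.4444, 0).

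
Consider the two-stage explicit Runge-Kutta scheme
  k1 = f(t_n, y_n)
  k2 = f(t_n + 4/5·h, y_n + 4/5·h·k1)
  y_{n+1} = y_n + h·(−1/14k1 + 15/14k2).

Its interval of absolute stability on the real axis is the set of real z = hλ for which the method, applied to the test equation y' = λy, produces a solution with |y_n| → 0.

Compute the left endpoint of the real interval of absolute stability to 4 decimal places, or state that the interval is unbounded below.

On y'=λy, z=hλ:
  k1=λy_n ⇒ h·k1=z·y_n;  k2=λ(1+4/5z)y_n ⇒ h·k2=z(1+4/5z)y_n
  y_{n+1}/y_n = 1 − 1/14z + 15/14z(1+4/5z) = 1 + z + 6/7z²
  ⇒ R(z) = 1 + z + 6/7z².

Boundary: |R(x)|=1, x<0.
x=-0.85: |R|=0.7693
R=1: x+6/7x²=0 ⇒ x=−7/6=-1.1667; min R=1−1/(4·6/7)=0.7083>−1
Confirm numerically:
  x=-0.801: |R|=0.74894 <1
  x=-0.620: |R|=0.70949 <1
  x=-0.619: |R|=0.70942 <1
  x=-0.597: |R|=0.70849 <1
  x=-1.726: |R|=1.82749 >1
  x=-1.649: |R|=1.68174 >1
Interval (-1.1667, 0).

left endpoint -1.1667.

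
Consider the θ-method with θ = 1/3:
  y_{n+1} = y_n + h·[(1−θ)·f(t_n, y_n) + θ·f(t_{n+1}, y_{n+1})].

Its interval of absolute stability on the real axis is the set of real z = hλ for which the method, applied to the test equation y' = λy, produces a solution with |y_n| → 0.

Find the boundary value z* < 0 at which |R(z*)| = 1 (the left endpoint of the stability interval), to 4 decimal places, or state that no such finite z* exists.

On y'=λy, z=hλ:
  y_{n+1} = y_n + z·[2/3·y_n + 1/3·y_{n+1}] ⇒ (1 − 1/3z)y_{n+1} = (1 + 2/3z)y_n
  so R(z) = (1 + 2/3z)/(1 − 1/3z).

Need |R(x)|<1, x<0.
x=-1.25: |R|=0.1176
R=−1: 1+2/3x = −1+1/3x ⇒ -1/3x=2 ⇒ x=2/(-1/3)=-6.0000
Confirm numerically:
  x=-4.640: |R|=0.82199 <1
  x=-4.337: |R|=0.77334 <1
  x=-4.145: |R|=0.74038 <1
  x=-6.529: |R|=1.05551 >1
  x=-6.405: |R|=1.04306 >1
  x=-6.361: |R|=1.03856 >1
Interval (-6.0000, 0).

left endpoint -6.0000.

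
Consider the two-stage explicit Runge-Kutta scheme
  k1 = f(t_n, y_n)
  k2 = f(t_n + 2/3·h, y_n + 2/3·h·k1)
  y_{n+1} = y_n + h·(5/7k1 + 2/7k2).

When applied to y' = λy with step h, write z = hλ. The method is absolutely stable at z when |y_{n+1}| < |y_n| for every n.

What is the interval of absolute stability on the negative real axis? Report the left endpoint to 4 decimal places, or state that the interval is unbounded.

Test eqn y'=λy, z=hλ:
  k1=λy_n ⇒ h·k1=z·y_n;  k2=λ(1+2/3z)y_n ⇒ h·k2=z(1+2/3z)y_n
  y_{n+1}/y_n = 1 + 5/7z + 2/7z(1+2/3z) = 1 + z + 4/21z²
  ⇒ R(z) = 1 + z + 4/21z².

Solve |R(x)|<1 on ℝ⁻.
x=-0.6: |R|=0.4686
R=1: x+4/21x²=0 ⇒ x=−21/4=-5.2500; min R=1−1/(4·4/21)=-0.3125>−1
Confirm numerically:
  x=-4.693: |R|=0.50210 <1
  x=-4.551: |R|=0.39407 <1
  x=-2.783: |R|=0.30774 <1
  x=-5.718: |R|=1.50972 >1
  x=-5.437: |R|=1.19366 >1
Stable set (-5.2500, 0).

(-5.2500, 0).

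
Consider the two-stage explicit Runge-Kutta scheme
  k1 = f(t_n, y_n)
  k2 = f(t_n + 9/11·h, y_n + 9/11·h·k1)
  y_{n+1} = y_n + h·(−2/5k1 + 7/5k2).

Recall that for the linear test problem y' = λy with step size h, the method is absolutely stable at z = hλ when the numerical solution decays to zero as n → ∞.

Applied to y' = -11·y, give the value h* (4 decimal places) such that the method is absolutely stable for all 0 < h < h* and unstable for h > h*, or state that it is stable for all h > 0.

Test eqn y'=λy, z=hλ:
  k1=λy_n ⇒ h·k1=z·y_n;  k2=λ(1+9/11z)y_n ⇒ h·k2=z(1+9/11z)y_n
  y_{n+1}/y_n = 1 − 2/5z + 7/5z(1+9/11z) = 1 + z + 63/55z²
  R(z) = 1 + z + 63/55z².

Boundary: |R(x)|=1, x<0.
x=-1.51: |R|=2.1018
R=1: x+63/55x²=0 ⇒ x=−55/63=-0.8730; min R=1−1/(4·63/55)=0.7817>−1
Confirm numerically:
  x=-0.730: |R|=0.88041 <1
  x=-0.690: |R|=0.85535 <1
  x=-0.633: |R|=0.82597 <1
  x=-0.543: |R|=0.79474 <1
  x=-1.335: |R|=1.70646 >1
  x=-1.328: |R|=1.69211 >1
Stable set (-0.8730, 0).

(-0.8730,0); λ=-11 ⇒ h* = (55/63)/11 = 0.0794.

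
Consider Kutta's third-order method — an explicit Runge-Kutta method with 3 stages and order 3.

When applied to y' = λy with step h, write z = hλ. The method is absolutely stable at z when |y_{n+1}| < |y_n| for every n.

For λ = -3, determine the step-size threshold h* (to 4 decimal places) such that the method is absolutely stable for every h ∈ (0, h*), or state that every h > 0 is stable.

(-2.5127,0); λ=-3 ⇒ h* = 0.8376.

With y'=λy (z=hλ):
  order 3, 3-stage ⇒ R(z)=1+z+z^2/2+z^3/6
  (e.g. R(-0.37)=0.69001, |R|=0.69001)

Boundary: |R(x)|=1, x<0.
x=-0.37: |R|=0.6900
|R(-2.6)|=1.1493 |R(-2.2)|=0.5547 |R(-1.57)|=0.0175
Bisect:
  x_lo=-3.2994 |R|=2.8427  x_hi=-0.1469 |R|=0.8634
  mid=-1.72315 |R|=0.09127 →hi
  mid=-2.51130 |R|=0.99762 →hi
  mid=-2.90537 |R|=1.77223 →lo
  mid=-2.70833 |R|=1.35176 →lo
  mid=-2.60981 |R|=1.16688 →lo
  mid=-2.56055 |R|=1.08036 →lo
  mid=-2.53593 |R|=1.03852 →lo
  mid=-2.52361 |R|=1.01795 →lo
  mid=-2.51745 |R|=1.00776 →lo
  mid=-2.51437 |R|=1.00268 →lo
  ...
  [-2.51284,-2.51264] ⇒ x*=-2.5127
Stable set (-2.5127, 0).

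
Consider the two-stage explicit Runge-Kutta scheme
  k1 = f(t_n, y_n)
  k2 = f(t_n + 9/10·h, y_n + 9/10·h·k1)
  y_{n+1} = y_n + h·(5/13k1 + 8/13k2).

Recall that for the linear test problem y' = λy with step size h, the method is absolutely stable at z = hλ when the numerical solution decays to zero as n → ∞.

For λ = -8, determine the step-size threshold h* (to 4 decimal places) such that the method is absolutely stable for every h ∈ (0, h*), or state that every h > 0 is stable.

(-1.8056,0); λ=-8 ⇒ h* = (65/36)/8 = 0.2257.

With y'=λy (z=hλ):
  k1=λy_n ⇒ h·k1=z·y_n;  k2=λ(1+9/10z)y_n ⇒ h·k2=z(1+9/10z)y_n
  y_{n+1}/y_n = 1 + 5/13z + 8/13z(1+9/10z) = 1 + z + 36/65z²
  R(z) = 1 + z + 36/65z².

Solve |R(x)|<1 on ℝ⁻.
x=-0.47: |R|=0.6523
R=1: x+36/65x²=0 ⇒ x=−65/36=-1.8056; min R=1−1/(4·36/65)=0.5486>−1
Confirm numerically:
  x=-1.645: |R|=0.85372 <1
  x=-1.288: |R|=0.63080 <1
  x=-1.069: |R|=0.56391 <1
  x=-0.994: |R|=0.55322 <1
  x=-2.086: |R|=1.32400 >1
  x=-2.064: |R|=1.29544 >1
Stable set (-1.8056, 0).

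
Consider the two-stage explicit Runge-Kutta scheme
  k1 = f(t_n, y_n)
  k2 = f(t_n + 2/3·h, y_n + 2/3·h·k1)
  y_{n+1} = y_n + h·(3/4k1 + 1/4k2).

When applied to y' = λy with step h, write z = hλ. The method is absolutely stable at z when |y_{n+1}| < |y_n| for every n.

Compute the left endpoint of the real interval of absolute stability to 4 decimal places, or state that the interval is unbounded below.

Set f=λy, z=hλ:
  k1=λy_n ⇒ h·k1=z·y_n;  k2=λ(1+2/3z)y_n ⇒ h·k2=z(1+2/3z)y_n
  y_{n+1}/y_n = 1 + 3/4z + 1/4z(1+2/3z) = 1 + z + 1/6z²
  ⇒ R(z) = 1 + z + 1/6z².

Find x<0 with |R(x)|<1.
x=-0.98: |R|=0.1801
R=1: x+1/6x²=0 ⇒ x=−6=-6.0000; min R=1−1/(4·1/6)=-0.5000>−1
Confirm numerically:
  x=-5.888: |R|=0.89009 <1
  x=-5.403: |R|=0.46240 <1
  x=-5.386: |R|=0.44883 <1
  x=-2.907: |R|=0.49856 <1
  x=-6.319: |R|=1.33596 >1
  x=-6.288: |R|=1.30182 >1
Interval (-6.0000, 0).

left endpoint -6.0000.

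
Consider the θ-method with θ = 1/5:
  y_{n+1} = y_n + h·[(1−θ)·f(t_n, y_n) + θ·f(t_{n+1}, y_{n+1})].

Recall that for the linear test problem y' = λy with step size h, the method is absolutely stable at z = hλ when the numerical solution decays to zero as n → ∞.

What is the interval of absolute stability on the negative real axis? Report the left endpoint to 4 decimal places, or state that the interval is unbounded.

Test eqn y'=λy, z=hλ:
  y_{n+1} = y_n + z·[4/5·y_n + 1/5·y_{n+1}] ⇒ (1 − 1/5z)y_{n+1} = (1 + 4/5z)y_n
  so R(z) = (1 + 4/5z)/(1 − 1/5z).

Find x<0 with |R(x)|<1.
x=-1.36: |R|=0.0692
R=−1: 1+4/5x = −1+1/5x ⇒ -3/5x=2 ⇒ x=2/(-3/5)=-3.3333
Confirm numerically:
  x=-3.080: |R|=0.90594 <1
  x=-2.296: |R|=0.57346 <1
  x=-1.342: |R|=0.05803 <1
  x=-3.880: |R|=1.18468 >1
  x=-3.687: |R|=1.12214 >1
  x=-3.629: |R|=1.10279 >1
Interval (-3.3333, 0).

(-3.3333, 0).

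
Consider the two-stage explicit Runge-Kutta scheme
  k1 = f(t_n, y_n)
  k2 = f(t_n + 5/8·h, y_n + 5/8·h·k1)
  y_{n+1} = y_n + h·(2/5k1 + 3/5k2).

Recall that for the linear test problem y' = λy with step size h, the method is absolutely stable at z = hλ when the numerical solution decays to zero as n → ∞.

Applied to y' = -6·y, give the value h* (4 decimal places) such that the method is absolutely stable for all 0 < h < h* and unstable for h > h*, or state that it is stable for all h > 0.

Set f=λy, z=hλ:
  k1=λy_n ⇒ h·k1=z·y_n;  k2=λ(1+5/8z)y_n ⇒ h·k2=z(1+5/8z)y_n
  y_{n+1}/y_n = 1 + 2/5z + 3/5z(1+5/8z) = 1 + z + 3/8z²
  Hence R(z) = 1 + z + 3/8z².

Find x<0 with |R(x)|<1.
x=-1.46: |R|=0.3394
R=1: x+3/8x²=0 ⇒ x=−8/3=-2.6667; min R=1−1/(4·3/8)=0.3333>−1
Confirm numerically:
  x=-2.159: |R|=0.58898 <1
  x=-1.785: |R|=0.40983 <1
  x=-1.746: |R|=0.39719 <1
  x=-1.583: |R|=0.35671 <1
  x=-3.025: |R|=1.40648 >1
  x=-2.694: |R|=1.02761 >1
Interval (-2.6667, 0).

(-2.6667,0); λ=-6 ⇒ h* = (8/3)/6 = 0.4444.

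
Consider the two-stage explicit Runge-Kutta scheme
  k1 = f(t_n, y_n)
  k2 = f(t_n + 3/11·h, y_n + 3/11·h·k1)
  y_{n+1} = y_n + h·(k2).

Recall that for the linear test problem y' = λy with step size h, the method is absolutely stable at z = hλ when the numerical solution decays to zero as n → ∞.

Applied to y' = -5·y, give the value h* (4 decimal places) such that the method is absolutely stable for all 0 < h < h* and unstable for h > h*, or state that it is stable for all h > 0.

(-3.6667,0); λ=-5 ⇒ h* = (11/3)/5 = 0.7333.

On y'=λy, z=hλ:
  k1=λy_n ⇒ h·k1=z·y_n;  k2=λ(1+3/11z)y_n ⇒ h·k2=z(1+3/11z)y_n
  y_{n+1}/y_n = 1 + z(1+3/11z) = 1 + z + 3/11z²
  ⇒ R(z) = 1 + z + 3/11z².

Solve |R(x)|<1 on ℝ⁻.
x=-1.19: |R|=0.1962
R=1: x+3/11x²=0 ⇒ x=−11/3=-3.6667; min R=1−1/(4·3/11)=0.0833>−1
Confirm numerically:
  x=-3.498: |R|=0.83909 <1
  x=-2.591: |R|=0.23989 <1
  x=-2.233: |R|=0.12690 <1
  x=-4.136: |R|=1.52941 >1
  x=-4.003: |R|=1.36718 >1
  x=-3.851: |R|=1.19360 >1
Interval (-3.6667, 0).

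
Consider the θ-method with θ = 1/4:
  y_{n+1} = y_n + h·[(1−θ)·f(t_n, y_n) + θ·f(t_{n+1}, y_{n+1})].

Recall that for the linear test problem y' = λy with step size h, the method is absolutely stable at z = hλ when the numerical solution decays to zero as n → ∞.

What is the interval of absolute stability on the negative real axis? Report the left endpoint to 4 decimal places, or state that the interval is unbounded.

z∈(-4.0000,0).

On y'=λy, z=hλ:
  y_{n+1} = y_n + z·[3/4·y_n + 1/4·y_{n+1}] ⇒ (1 − 1/4z)y_{n+1} = (1 + 3/4z)y_n
  so R(z) = (1 + 3/4z)/(1 − 1/4z).

Boundary: |R(x)|=1, x<0.
x=-0.98: |R|=0.2129
R=−1: 1+3/4x = −1+1/4x ⇒ -1/2x=2 ⇒ x=2/(-1/2)=-4.0000
Confirm numerically:
  x=-3.002: |R|=0.71494 <1
  x=-2.744: |R|=0.62752 <1
  x=-2.317: |R|=0.46715 <1
  x=-1.635: |R|=0.16060 <1
  x=-4.583: |R|=1.13585 >1
  x=-4.466: |R|=1.11009 >1
Interval (-4.0000, 0).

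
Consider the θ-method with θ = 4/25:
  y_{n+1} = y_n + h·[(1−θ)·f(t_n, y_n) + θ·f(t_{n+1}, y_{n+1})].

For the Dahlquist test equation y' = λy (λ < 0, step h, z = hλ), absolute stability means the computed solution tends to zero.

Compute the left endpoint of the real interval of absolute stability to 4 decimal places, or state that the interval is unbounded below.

z* = -2.9412.

Set f=λy, z=hλ:
  y_{n+1} = y_n + z·[21/25·y_n + 4/25·y_{n+1}] ⇒ (1 − 4/25z)y_{n+1} = (1 + 21/25z)y_n
  Hence R(z) = (1 + 21/25z)/(1 − 4/25z).

Solve |R(x)|<1 on ℝ⁻.
x=-0.36: |R|=0.6596
R=−1: 1+21/25x = −1+4/25x ⇒ -17/25x=2 ⇒ x=2/(-17/25)=-2.9412
Confirm numerically:
  x=-2.872: |R|=0.96777 <1
  x=-2.831: |R|=0.94844 <1
  x=-2.185: |R|=0.61900 <1
  x=-1.287: |R|=0.06723 <1
  x=-3.223: |R|=1.12644 >1
  x=-3.207: |R|=1.11946 >1
Stable set (-2.9412, 0).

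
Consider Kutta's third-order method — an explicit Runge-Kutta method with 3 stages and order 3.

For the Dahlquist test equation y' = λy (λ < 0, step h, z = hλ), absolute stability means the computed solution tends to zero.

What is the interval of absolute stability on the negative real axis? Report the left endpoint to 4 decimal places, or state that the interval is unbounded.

With y'=λy (z=hλ):
  order 3, 3-stage ⇒ R(z)=1+z+z^2/2+z^3/6
  (e.g. R(-0.68)=0.49879, |R|=0.49879)

Solve |R(x)|<1 on ℝ⁻.
x=-0.68: |R|=0.4988
|R(-1.28)|=0.1897 |R(-0.97)|=0.3483 |R(-0.88)|=0.3936
Bisect:
  x_lo=-2.9194 |R|=1.8049  x_hi=-0.2329 |R|=0.7921
  mid=-1.57615 |R|=0.01338 →hi
  mid=-2.24777 |R|=0.61434 →hi
  mid=-2.58358 |R|=1.12033 →lo
  mid=-2.41568 |R|=0.84738 →hi
  mid=-2.49963 |R|=0.97857 →hi
  mid=-2.54161 |R|=1.04809 →lo
  mid=-2.52062 |R|=1.01299 →lo
  mid=-2.51013 |R|=0.99570 →hi
  ...
  [-2.51275,-2.51259] ⇒ x*=-2.5127
Interval (-2.5127, 0).

z∈(-2.5127,0).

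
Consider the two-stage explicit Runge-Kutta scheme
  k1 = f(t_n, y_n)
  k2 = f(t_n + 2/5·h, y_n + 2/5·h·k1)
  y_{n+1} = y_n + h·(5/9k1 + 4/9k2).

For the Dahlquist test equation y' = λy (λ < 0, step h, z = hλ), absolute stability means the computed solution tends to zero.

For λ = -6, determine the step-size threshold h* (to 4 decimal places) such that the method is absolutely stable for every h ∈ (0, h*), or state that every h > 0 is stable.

Test eqn y'=λy, z=hλ:
  k1=λy_n ⇒ h·k1=z·y_n;  k2=λ(1+2/5z)y_n ⇒ h·k2=z(1+2/5z)y_n
  y_{n+1}/y_n = 1 + 5/9z + 4/9z(1+2/5z) = 1 + z + 8/45z²
  R(z) = 1 + z + 8/45z².

Solve |R(x)|<1 on ℝ⁻.
x=-0.78: |R|=0.3282
R=1: x+8/45x²=0 ⇒ x=−45/8=-5.6250; min R=1−1/(4·8/45)=-0.4062>−1
Confirm numerically:
  x=-5.309: |R|=0.70175 <1
  x=-5.223: |R|=0.62673 <1
  x=-4.349: |R|=0.01345 <1
  x=-3.068: |R|=0.39464 <1
  x=-6.205: |R|=1.63980 >1
  x=-6.107: |R|=1.52330 >1
  x=-5.804: |R|=1.18470 >1
Stable set (-5.6250, 0).

(-5.6250,0); λ=-6 ⇒ h* = (45/8)/6 = 0.9375.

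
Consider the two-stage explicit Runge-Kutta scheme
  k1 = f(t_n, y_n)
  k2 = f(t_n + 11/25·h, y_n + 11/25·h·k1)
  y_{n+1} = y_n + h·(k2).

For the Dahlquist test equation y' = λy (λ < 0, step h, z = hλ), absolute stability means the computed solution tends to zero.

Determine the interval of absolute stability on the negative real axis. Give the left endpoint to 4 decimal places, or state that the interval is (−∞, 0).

(-2.2727, 0).

With y'=λy (z=hλ):
  k1=λy_n ⇒ h·k1=z·y_n;  k2=λ(1+11/25z)y_n ⇒ h·k2=z(1+11/25z)y_n
  y_{n+1}/y_n = 1 + z(1+11/25z) = 1 + z + 11/25z²
  R(z) = 1 + z + 11/25z².

Solve |R(x)|<1 on ℝ⁻.
x=-1.07: |R|=0.4338
R=1: x+11/25x²=0 ⇒ x=−25/11=-2.2727; min R=1−1/(4·11/25)=0.4318>−1
Confirm numerically:
  x=-2.096: |R|=0.83702 <1
  x=-1.907: |R|=0.69313 <1
  x=-1.444: |R|=0.47346 <1
  x=-2.700: |R|=1.50760 >1
  x=-2.666: |R|=1.46132 >1
  x=-2.467: |R|=1.21088 >1
Stable set (-2.2727, 0).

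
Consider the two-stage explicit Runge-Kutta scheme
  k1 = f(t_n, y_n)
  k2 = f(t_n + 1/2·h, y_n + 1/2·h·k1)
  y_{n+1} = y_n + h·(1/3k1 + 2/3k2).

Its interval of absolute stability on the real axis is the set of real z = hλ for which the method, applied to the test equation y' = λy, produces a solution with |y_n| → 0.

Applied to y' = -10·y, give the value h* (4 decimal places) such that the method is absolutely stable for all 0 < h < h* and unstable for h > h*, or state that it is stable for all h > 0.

(-3.0000,0); λ=-10 ⇒ h* = (3)/10 = 0.3000.

Set f=λy, z=hλ:
  k1=λy_n ⇒ h·k1=z·y_n;  k2=λ(1+1/2z)y_n ⇒ h·k2=z(1+1/2z)y_n
  y_{n+1}/y_n = 1 + 1/3z + 2/3z(1+1/2z) = 1 + z + 1/3z²
  so R(z) = 1 + z + 1/3z².

Boundary: |R(x)|=1, x<0.
x=-1.48: |R|=0.2501
R=1: x+1/3x²=0 ⇒ x=−3=-3.0000; min R=1−1/(4·1/3)=0.2500>−1
Confirm numerically:
  x=-2.730: |R|=0.75430 <1
  x=-1.873: |R|=0.29638 <1
  x=-1.758: |R|=0.27219 <1
  x=-3.522: |R|=1.61283 >1
  x=-3.393: |R|=1.44448 >1
Interval (-3.0000, 0).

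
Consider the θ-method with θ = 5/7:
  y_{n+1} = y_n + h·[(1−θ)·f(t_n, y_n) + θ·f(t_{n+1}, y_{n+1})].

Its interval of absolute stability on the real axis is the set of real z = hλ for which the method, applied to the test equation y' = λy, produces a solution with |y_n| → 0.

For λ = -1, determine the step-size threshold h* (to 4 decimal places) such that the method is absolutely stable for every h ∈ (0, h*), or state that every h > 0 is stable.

interval (−∞, 0). Any h>0 works for λ=-1.

Test eqn y'=λy, z=hλ:
  y_{n+1} = y_n + z·[2/7·y_n + 5/7·y_{n+1}] ⇒ (1 − 5/7z)y_{n+1} = (1 + 2/7z)y_n
  so R(z) = (1 + 2/7z)/(1 − 5/7z).

Find x<0 with |R(x)|<1.
x=-1.71: |R|=0.2302
x=-2: |R|=0.1765
x=-10: |R|=0.2281
x=-100: |R|=0.3807
θ=5/7≥1/2 ⇒ |1+2/7x|<|1−5/7x| ∀x<0 ⇒ unbounded interval.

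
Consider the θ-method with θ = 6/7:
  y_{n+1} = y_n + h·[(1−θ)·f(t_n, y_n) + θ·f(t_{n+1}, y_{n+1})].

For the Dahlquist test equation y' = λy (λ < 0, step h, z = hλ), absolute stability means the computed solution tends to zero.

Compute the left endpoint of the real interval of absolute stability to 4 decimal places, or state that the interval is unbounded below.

Test eqn y'=λy, z=hλ:
  y_{n+1} = y_n + z·[1/7·y_n + 6/7·y_{n+1}] ⇒ (1 − 6/7z)y_{n+1} = (1 + 1/7z)y_n
  ⇒ R(z) = (1 + 1/7z)/(1 − 6/7z).

Find x<0 with |R(x)|<1.
x=-1.79: |R|=0.2937
x=-2: |R|=0.2632
x=-10: |R|=0.0448
x=-100: |R|=0.1532
θ=6/7≥1/2 ⇒ |1+1/7x|<|1−6/7x| ∀x<0 ⇒ interval (−∞,0).

(−∞, 0) — no finite endpoint.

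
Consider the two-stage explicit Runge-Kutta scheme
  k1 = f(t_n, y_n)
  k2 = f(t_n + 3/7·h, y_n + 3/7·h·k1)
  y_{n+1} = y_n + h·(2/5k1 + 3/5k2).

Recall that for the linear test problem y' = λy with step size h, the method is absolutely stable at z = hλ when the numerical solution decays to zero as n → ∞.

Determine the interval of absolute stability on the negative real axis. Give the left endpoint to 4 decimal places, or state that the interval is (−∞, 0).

With y'=λy (z=hλ):
  k1=λy_n ⇒ h·k1=z·y_n;  k2=λ(1+3/7z)y_n ⇒ h·k2=z(1+3/7z)y_n
  y_{n+1}/y_n = 1 + 2/5z + 3/5z(1+3/7z) = 1 + z + 9/35z²
  so R(z) = 1 + z + 9/35z².

Find x<0 with |R(x)|<1.
x=-0.39: |R|=0.6491
R=1: x+9/35x²=0 ⇒ x=−35/9=-3.8889; min R=1−1/(4·9/35)=0.0278>−1
Confirm numerically:
  x=-2.769: |R|=0.20261 <1
  x=-2.737: |R|=0.18930 <1
  x=-2.608: |R|=0.14100 <1
  x=-2.219: |R|=0.04716 <1
  x=-4.438: |R|=1.62665 >1
  x=-4.144: |R|=1.27185 >1
  x=-4.105: |R|=1.22812 >1
Stable set (-3.8889, 0).

(-3.8889, 0).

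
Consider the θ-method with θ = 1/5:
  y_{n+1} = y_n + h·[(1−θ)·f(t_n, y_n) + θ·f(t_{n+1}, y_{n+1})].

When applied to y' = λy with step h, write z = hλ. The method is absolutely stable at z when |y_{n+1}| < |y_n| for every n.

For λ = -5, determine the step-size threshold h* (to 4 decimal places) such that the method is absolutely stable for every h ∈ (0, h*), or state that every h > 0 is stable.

With y'=λy (z=hλ):
  y_{n+1} = y_n + z·[4/5·y_n + 1/5·y_{n+1}] ⇒ (1 − 1/5z)y_{n+1} = (1 + 4/5z)y_n
  so R(z) = (1 + 4/5z)/(1 − 1/5z).

Solve |R(x)|<1 on ℝ⁻.
x=-0.35: |R|=0.6729
R=−1: 1+4/5x = −1+1/5x ⇒ -3/5x=2 ⇒ x=2/(-3/5)=-3.3333
Confirm numerically:
  x=-2.554: |R|=0.69050 <1
  x=-1.689: |R|=0.26252 <1
  x=-1.392: |R|=0.08886 <1
  x=-1.366: |R|=0.07289 <1
  x=-3.679: |R|=1.11948 >1
  x=-3.366: |R|=1.01171 >1
  x=-3.357: |R|=1.00850 >1
Interval (-3.3333, 0).

(-3.3333,0); λ=-5 ⇒ h* = (10/3)/5 = 0.6667.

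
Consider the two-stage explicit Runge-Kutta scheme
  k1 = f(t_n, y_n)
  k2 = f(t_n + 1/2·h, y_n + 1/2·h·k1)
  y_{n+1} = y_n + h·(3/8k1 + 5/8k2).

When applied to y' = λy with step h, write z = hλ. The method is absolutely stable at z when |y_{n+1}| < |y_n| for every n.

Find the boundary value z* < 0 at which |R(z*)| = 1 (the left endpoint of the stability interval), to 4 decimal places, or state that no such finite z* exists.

Test eqn y'=λy, z=hλ:
  k1=λy_n ⇒ h·k1=z·y_n;  k2=λ(1+1/2z)y_n ⇒ h·k2=z(1+1/2z)y_n
  y_{n+1}/y_n = 1 + 3/8z + 5/8z(1+1/2z) = 1 + z + 5/16z²
  ⇒ R(z) = 1 + z + 5/16z².

Solve |R(x)|<1 on ℝ⁻.
x=-1.32: |R|=0.2245
R=1: x+5/16x²=0 ⇒ x=−16/5=-3.2000; min R=1−1/(4·5/16)=0.2000>−1
Confirm numerically:
  x=-2.918: |R|=0.74285 <1
  x=-2.429: |R|=0.41476 <1
  x=-1.981: |R|=0.24536 <1
  x=-1.803: |R|=0.21288 <1
  x=-3.524: |R|=1.35681 >1
  x=-3.400: |R|=1.21250 >1
  x=-3.285: |R|=1.08726 >1
Interval (-3.2000, 0).

z* = -3.2000.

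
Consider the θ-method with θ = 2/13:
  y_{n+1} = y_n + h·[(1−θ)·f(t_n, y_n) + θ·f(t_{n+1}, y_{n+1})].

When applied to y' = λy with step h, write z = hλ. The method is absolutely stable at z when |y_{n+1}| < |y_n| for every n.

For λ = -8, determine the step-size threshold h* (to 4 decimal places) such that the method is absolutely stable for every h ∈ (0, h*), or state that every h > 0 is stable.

On y'=λy, z=hλ:
  y_{n+1} = y_n + z·[11/13·y_n + 2/13·y_{n+1}] ⇒ (1 − 2/13z)y_{n+1} = (1 + 11/13z)y_n
  so R(z) = (1 + 11/13z)/(1 − 2/13z).

Solve |R(x)|<1 on ℝ⁻.
x=-0.92: |R|=0.1941
R=−1: 1+11/13x = −1+2/13x ⇒ -9/13x=2 ⇒ x=2/(-9/13)=-2.8889
Confirm numerically:
  x=-2.591: |R|=0.85255 <1
  x=-2.574: |R|=0.84384 <1
  x=-1.947: |R|=0.49822 <1
  x=-1.706: |R|=0.35133 <1
  x=-3.489: |R|=1.27035 >1
  x=-3.326: |R|=1.20018 >1
  x=-3.103: |R|=1.10033 >1
So |R|<1 on (-2.8889, 0).

(-2.8889,0); λ=-8 ⇒ h* = (26/9)/8 = 0.3611.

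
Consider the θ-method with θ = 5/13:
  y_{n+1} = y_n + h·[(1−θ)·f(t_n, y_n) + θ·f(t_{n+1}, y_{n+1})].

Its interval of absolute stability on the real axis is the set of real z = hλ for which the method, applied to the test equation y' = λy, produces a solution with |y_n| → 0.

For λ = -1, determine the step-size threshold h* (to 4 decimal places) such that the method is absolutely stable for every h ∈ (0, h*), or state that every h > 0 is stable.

(-8.6667,0); λ=-1 ⇒ h* = (26/3)/1 = 8.6667.

On y'=λy, z=hλ:
  y_{n+1} = y_n + z·[8/13·y_n + 5/13·y_{n+1}] ⇒ (1 − 5/13z)y_{n+1} = (1 + 8/13z)y_n
  R(z) = (1 + 8/13z)/(1 − 5/13z).

Solve |R(x)|<1 on ℝ⁻.
x=-1.12: |R|=0.2172
R=−1: 1+8/13x = −1+5/13x ⇒ -3/13x=2 ⇒ x=2/(-3/13)=-8.6667
Confirm numerically:
  x=-6.240: |R|=0.83529 <1
  x=-4.964: |R|=0.70629 <1
  x=-4.339: |R|=0.62580 <1
  x=-9.020: |R|=1.01824 >1
  x=-8.836: |R|=1.00888 >1
Interval (-8.6667, 0).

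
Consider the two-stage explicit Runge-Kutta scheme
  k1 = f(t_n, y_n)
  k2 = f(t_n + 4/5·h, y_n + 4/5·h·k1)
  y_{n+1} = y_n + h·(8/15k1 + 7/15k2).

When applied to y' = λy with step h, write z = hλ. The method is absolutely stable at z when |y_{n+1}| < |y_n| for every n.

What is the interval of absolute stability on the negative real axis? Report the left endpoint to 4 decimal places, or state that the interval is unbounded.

Set f=λy, z=hλ:
  k1=λy_n ⇒ h·k1=z·y_n;  k2=λ(1+4/5z)y_n ⇒ h·k2=z(1+4/5z)y_n
  y_{n+1}/y_n = 1 + 8/15z + 7/15z(1+4/5z) = 1 + z + 28/75z²
  ⇒ R(z) = 1 + z + 28/75z².

Need |R(x)|<1, x<0.
x=-1.75: |R|=0.3933
R=1: x+28/75x²=0 ⇒ x=−75/28=-2.6786; min R=1−1/(4·28/75)=0.3304>−1
Confirm numerically:
  x=-1.883: |R|=0.44072 <1
  x=-1.855: |R|=0.42965 <1
  x=-1.332: |R|=0.33038 <1
  x=-3.235: |R|=1.67202 >1
  x=-2.921: |R|=1.26437 >1
  x=-2.759: |R|=1.08284 >1
Stable set (-2.6786, 0).

z∈(-2.6786,0).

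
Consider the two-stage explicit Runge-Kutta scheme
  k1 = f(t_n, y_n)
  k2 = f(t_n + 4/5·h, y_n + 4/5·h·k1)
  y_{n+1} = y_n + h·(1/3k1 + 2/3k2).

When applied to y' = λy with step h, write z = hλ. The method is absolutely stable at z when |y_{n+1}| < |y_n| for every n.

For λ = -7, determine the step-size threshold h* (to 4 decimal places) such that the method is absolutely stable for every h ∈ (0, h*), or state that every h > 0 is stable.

Set f=λy, z=hλ:
  k1=λy_n ⇒ h·k1=z·y_n;  k2=λ(1+4/5z)y_n ⇒ h·k2=z(1+4/5z)y_n
  y_{n+1}/y_n = 1 + 1/3z + 2/3z(1+4/5z) = 1 + z + 8/15z²
  so R(z) = 1 + z + 8/15z².

Boundary: |R(x)|=1, x<0.
x=-1.13: |R|=0.5510
R=1: x+8/15x²=0 ⇒ x=−15/8=-1.8750; min R=1−1/(4·8/15)=0.5312>−1
Confirm numerically:
  x=-1.295: |R|=0.59941 <1
  x=-1.067: |R|=0.54019 <1
  x=-1.013: |R|=0.53429 <1
  x=-2.469: |R|=1.78218 >1
  x=-2.126: |R|=1.28460 >1
  x=-1.964: |R|=1.09322 >1
So |R|<1 on (-1.8750, 0).

(-1.8750,0); λ=-7 ⇒ h* = (15/8)/7 = 0.2679.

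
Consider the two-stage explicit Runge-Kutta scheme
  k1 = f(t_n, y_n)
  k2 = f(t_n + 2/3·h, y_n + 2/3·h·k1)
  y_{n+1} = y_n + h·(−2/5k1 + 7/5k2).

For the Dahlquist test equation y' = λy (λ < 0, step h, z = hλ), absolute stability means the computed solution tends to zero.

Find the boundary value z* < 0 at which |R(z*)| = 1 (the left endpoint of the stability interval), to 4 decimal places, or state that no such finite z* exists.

z* = -1.0714.

Test eqn y'=λy, z=hλ:
  k1=λy_n ⇒ h·k1=z·y_n;  k2=λ(1+2/3z)y_n ⇒ h·k2=z(1+2/3z)y_n
  y_{n+1}/y_n = 1 − 2/5z + 7/5z(1+2/3z) = 1 + z + 14/15z²
  ⇒ R(z) = 1 + z + 14/15z².

Solve |R(x)|<1 on ℝ⁻.
x=-1.04: |R|=0.9695
R=1: x+14/15x²=0 ⇒ x=−15/14=-1.0714; min R=1−1/(4·14/15)=0.7321>−1
Confirm numerically:
  x=-0.973: |R|=0.91061 <1
  x=-0.854: |R|=0.82669 <1
  x=-0.788: |R|=0.79155 <1
  x=-0.757: |R|=0.77785 <1
  x=-1.499: |R|=1.59820 >1
  x=-1.433: |R|=1.48359 >1
So |R|<1 on (-1.0714, 0).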